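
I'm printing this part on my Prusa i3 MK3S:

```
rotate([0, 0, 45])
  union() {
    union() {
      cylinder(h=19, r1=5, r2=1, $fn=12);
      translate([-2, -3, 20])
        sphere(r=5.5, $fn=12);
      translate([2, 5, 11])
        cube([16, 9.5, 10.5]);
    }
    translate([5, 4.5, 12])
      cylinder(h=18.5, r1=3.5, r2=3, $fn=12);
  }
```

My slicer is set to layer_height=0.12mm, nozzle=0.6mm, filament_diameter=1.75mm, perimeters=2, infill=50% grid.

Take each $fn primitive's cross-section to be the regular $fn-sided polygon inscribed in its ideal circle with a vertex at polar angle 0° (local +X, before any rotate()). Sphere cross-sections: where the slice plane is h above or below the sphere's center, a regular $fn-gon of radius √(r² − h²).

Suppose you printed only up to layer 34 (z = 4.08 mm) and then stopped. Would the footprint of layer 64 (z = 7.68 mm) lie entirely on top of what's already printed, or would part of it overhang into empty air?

entirely on top

Compare the two slices. At z = 4.08: the cone: at t=0.215 of its height the radius interpolates to r₁+(r₂−r₁)t = 4.141, giving a regular 12-gon of that circumradius (area = (12/2)·4.141²·sin(360°/12) = 51.44 mm²); the sphere at (-2, -3) does not reach this height (|z−center|=15.920 > r=5.5); the cube at (2, 5) is absent (z outside [11, 21.5]); Merging all regions: only the cone is present, so the union is just that shape — area = 51.44 mm²; the cone at (5, 4.5) is absent (z outside [12, 30.5]); Combining (union): only the result so far is present, so the union is just that shape — area = 51.44 mm²; (whole slice rotated 45° about Z — lengths, areas and connectivity unchanged). At z = 7.68: the cone (r1=5→r2=1) has section circumradius 3.383 here — a regular 12-gon (area = (12/2)·3.383²·sin(360°/12) = 34.34 mm²); the sphere at (-2, -3) does not reach this height (|z−center|=12.320 > r=5.5); the cube at (2, 5) is absent (z outside [11, 21.5]); Merging all regions: only the cone is present, so the union is just that shape — area = 34.34 mm²; the cone at (5, 4.5) is absent (z outside [12, 30.5]); Combining (union): only that combined region is present, so the union is just that shape — area = 34.34 mm²; (rotated 45° about Z; rotation is an isometry so areas/perimeters/island counts are preserved). Checking containment: the cross-section at z = 7.68 is a subset of the cross-section at z = 4.08.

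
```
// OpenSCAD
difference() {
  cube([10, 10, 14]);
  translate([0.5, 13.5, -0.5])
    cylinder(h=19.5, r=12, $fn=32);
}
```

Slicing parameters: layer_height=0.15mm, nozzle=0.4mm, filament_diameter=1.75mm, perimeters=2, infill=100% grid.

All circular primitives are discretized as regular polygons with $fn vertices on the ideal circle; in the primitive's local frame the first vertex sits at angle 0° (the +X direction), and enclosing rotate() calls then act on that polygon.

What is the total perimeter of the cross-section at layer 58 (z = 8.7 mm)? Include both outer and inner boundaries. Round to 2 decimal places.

At z = 8.7 mm: the cube is present — its section is the full 10×10 rectangle (perimeter 40.00 mm); the r=12 cylinder at (0.5, 13.5) contributes a regular 32-gon of circumradius 12 (perimeter = 2·32·12.000·sin(180°/32) = 75.28 mm); After the difference (first − rest): starting from the 10×10 cube, the r=12 cylinder at (0.5, 13.5) partially overlaps it — only the 71.16 mm² overlap (of its 449.49 mm²) is removed, clipping the outline — boundary = 29.31 mm. Overall, the cross-section is a single solid region. Total boundary length (outer) = 29.31 mm.

29.31 mm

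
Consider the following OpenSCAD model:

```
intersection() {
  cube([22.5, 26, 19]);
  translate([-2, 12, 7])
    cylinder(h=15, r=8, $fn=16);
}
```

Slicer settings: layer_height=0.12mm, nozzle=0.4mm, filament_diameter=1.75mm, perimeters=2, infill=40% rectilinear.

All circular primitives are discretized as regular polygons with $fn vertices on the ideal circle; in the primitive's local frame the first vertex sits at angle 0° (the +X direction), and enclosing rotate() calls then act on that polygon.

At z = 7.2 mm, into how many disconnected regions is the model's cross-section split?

At z = 7.2 mm: the 22.5×26 cube contributes its full rectangle; the cylinder at (-2, 12): section is a regular 16-gon, circumradius r=8; Taking the intersection: the r=8 cylinder at (-2, 12) partially overlaps the 22.5×26 cube; clipping to the common part keeps 66.76 mm² — 1 connected region. The result has 1 disconnected region.

1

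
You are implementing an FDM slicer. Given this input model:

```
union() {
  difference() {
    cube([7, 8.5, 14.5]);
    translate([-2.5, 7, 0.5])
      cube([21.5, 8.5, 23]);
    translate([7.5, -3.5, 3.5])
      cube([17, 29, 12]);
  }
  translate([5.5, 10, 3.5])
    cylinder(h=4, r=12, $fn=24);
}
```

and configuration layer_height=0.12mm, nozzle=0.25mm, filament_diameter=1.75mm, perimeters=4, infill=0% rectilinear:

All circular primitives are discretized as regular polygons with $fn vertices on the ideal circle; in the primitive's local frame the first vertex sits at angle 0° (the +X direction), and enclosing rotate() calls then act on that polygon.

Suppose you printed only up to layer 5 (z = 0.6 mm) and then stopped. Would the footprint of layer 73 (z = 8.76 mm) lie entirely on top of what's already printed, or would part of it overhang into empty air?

Compare the two slices. At z = 0.6: the cube (footprint 7×8.5) is included at this height (area 59.50 mm²); the cube at (-2.5, 7) (footprint 21.5×8.5) is included at this height (area 182.75 mm²); the cube at (7.5, -3.5) does not reach this height (z outside [3.5, 15.5]); After the difference (first − rest): starting from the 7×8.5 cube (59.50 mm²), the 21.5×8.5 cube at (-2.5, 7) partially overlaps it — only the 10.50 mm² overlap (of its 182.75 mm²) is removed, clipping the outline — area = 49.00 mm²; the cylinder at (5.5, 10) is not intersected at this z (z outside [3.5, 7.5]); Merging all regions: only that combined region is present, so the union is just that shape — area = 49.00 mm². At z = 8.76: the cube is present — its section is the full 7×8.5 rectangle (area 59.50 mm²); the cube at (-2.5, 7) (footprint 21.5×8.5) is included at this height (area 182.75 mm²); the cube at (7.5, -3.5) is present — its section is the full 17×29 rectangle (area 493.00 mm²); Subtracting the remaining from the first: starting from the 7×8.5 cube (59.50 mm²), the 21.5×8.5 cube at (-2.5, 7) partially overlaps it — only the 10.50 mm² overlap (of its 182.75 mm²) is removed, clipping the outline; the 17×29 cube at (7.5, -3.5) misses the remaining region (no effect) — area = 49.00 mm²; the cylinder at (5.5, 10) is not intersected at this z (z outside [3.5, 7.5]); Taking the union: only that combined region is present, so the union is just that shape — area = 49.00 mm². Checking containment: the cross-section at z = 8.76 is a subset of the cross-section at z = 0.6.

entirely on top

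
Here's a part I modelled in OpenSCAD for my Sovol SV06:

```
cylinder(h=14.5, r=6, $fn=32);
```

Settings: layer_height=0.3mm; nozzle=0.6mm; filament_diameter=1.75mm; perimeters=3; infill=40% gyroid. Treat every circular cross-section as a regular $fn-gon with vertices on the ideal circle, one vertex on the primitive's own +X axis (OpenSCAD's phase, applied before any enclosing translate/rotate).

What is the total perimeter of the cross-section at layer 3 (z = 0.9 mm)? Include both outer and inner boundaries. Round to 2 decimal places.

37.64 mm

At z = 0.9 mm: the cylinder: section is a regular 32-gon, circumradius r=6 (perimeter = 2·32·6.000·sin(180°/32) = 37.64 mm). Overall, the cross-section is a single solid region. Total boundary length (outer) = 37.64 mm.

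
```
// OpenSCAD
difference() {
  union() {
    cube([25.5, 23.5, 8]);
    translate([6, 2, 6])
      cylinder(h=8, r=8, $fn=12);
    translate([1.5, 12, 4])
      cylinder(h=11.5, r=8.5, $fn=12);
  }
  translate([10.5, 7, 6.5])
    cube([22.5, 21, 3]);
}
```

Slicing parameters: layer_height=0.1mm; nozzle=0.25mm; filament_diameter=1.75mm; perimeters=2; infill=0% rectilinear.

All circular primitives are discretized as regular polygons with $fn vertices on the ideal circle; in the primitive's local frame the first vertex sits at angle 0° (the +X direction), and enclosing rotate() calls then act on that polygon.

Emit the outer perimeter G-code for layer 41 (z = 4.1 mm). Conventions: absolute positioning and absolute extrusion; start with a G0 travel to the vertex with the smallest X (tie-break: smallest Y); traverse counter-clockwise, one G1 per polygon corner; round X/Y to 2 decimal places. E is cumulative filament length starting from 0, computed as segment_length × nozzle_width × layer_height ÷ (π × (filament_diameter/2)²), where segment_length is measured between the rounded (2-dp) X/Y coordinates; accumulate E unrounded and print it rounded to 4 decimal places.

At z = 4.1 mm: the cube (footprint 25.5×23.5) is included at this height; the cylinder at (6, 2) is absent (z outside [6, 14]); the r=8.5 cylinder at (1.5, 12) contributes a regular 12-gon of circumradius 8.5; Merging all regions: the regions partially overlap (shared area 133.27 mm²), so overlapping operands fuse into one piece — 1 connected region; the cube at (10.5, 7) is absent (z outside [6.5, 9.5]); After the difference (first − rest): none of the subtracted shapes is present at this height, so the result so far is unchanged — 1 connected region. The outline is a single polygon with 11 vertices. Extrusion per mm of travel: 0.25 × 0.1 / (π × 0.875²) = 0.010394. Accumulating E over each segment gives final E = 1.0923.

G0 X-7.00 Y12.00 Z4.10
G1 X-5.86 Y7.75 E0.0457
G1 X-2.75 Y4.64 E0.0914
G1 X0.00 Y3.90 E0.1210
G1 X0.00 Y0.00 E0.1616
G1 X25.50 Y0.00 E0.4266
G1 X25.50 Y23.50 E0.6709
G1 X0.00 Y23.50 E0.9359
G1 X0.00 Y20.10 E0.9713
G1 X-2.75 Y19.36 E1.0009
G1 X-5.86 Y16.25 E1.0466
G1 X-7.00 Y12.00 E1.0923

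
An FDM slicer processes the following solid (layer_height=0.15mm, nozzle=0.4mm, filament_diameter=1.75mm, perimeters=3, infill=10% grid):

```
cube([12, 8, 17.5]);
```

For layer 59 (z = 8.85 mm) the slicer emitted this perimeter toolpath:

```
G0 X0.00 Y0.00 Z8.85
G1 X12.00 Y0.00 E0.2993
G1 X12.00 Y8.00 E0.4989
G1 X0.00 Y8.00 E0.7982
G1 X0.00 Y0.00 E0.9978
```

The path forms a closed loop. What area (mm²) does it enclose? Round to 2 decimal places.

Apply the shoelace formula to the sequence of (X, Y) vertices; enclosed area = 96.00 mm².

96.00 mm²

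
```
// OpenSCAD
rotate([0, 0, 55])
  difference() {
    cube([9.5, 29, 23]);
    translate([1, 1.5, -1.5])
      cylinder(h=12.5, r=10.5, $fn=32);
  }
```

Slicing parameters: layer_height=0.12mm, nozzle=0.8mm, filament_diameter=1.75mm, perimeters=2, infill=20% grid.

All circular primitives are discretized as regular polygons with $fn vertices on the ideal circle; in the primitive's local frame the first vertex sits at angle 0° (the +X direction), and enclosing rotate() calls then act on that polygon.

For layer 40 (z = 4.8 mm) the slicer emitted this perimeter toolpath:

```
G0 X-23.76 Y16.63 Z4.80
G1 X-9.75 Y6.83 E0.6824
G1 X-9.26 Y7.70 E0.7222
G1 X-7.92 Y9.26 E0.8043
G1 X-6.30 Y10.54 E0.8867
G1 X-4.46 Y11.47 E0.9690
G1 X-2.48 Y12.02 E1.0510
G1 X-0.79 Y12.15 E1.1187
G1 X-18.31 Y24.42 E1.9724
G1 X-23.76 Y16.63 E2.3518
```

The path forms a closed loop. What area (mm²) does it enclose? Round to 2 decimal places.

Apply the shoelace formula to the sequence of (X, Y) vertices; enclosed area = 172.99 mm².

172.99 mm²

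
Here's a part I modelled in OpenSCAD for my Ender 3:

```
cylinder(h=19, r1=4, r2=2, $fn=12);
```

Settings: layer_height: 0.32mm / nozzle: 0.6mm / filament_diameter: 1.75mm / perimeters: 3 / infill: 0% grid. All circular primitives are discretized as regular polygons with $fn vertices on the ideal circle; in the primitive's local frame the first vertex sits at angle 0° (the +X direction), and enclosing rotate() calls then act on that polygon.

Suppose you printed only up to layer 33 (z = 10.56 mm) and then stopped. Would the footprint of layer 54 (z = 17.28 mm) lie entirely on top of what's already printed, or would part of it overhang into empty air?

Compare the two slices. At z = 10.56: the cone: at t=0.556 of its height the radius interpolates to r₁+(r₂−r₁)t = 2.888, giving a regular 12-gon of that circumradius (area = (12/2)·2.888²·sin(360°/12) = 25.03 mm²). At z = 17.28: the cone: at t=0.909 of its height the radius interpolates to r₁+(r₂−r₁)t = 2.181, giving a regular 12-gon of that circumradius (area = (12/2)·2.181²·sin(360°/12) = 14.27 mm²). Checking containment: the cross-section at z = 17.28 is a subset of the cross-section at z = 10.56.

entirely on top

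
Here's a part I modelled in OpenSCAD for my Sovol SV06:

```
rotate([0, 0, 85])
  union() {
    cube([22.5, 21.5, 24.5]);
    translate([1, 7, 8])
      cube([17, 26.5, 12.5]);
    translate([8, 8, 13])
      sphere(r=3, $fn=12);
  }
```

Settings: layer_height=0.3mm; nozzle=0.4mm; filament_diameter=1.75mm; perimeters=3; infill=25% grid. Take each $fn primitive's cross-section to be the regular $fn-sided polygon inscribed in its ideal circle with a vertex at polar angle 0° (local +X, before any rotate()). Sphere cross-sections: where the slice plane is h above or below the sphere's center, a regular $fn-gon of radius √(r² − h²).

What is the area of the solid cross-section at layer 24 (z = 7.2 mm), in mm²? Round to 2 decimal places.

At z = 7.2 mm: the 22.5×21.5 cube contributes its full rectangle (area 483.75 mm²); the cube at (1, 7) does not reach this height (z outside [8, 20.5]); the sphere at (8, 8) does not reach this height (|z−center|=5.800 > r=3); Combining (union): only the 22.5×21.5 cube is present, so the union is just that shape — area = 483.75 mm²; (whole slice rotated 85° about Z — lengths, areas and connectivity unchanged). Overall, the cross-section is a single solid region. Net area = 483.75 mm².

483.75 mm²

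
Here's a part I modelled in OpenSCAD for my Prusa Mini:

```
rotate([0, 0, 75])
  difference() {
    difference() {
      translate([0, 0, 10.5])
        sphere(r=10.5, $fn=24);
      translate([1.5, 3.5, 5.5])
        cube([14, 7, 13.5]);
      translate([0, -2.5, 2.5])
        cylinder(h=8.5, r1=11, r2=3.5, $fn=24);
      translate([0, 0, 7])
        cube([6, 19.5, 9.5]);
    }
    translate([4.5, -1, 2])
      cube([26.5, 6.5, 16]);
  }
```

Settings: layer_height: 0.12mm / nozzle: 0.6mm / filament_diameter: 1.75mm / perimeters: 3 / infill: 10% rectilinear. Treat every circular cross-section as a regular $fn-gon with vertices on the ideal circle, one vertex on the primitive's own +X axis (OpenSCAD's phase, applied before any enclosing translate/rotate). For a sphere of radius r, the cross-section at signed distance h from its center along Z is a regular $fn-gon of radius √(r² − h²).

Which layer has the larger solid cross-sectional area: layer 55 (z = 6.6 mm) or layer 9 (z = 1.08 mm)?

Layer 55 (z = 6.6): the r=10.5 sphere contributes a regular 24-gon of circumradius √(10.5²−3.9²) = 9.749 (area = (24/2)·9.749²·sin(360°/24) = 295.18 mm²); the 14×7 cube at (1.5, 3.5) contributes its full rectangle (area 98.00 mm²); the cone at (0, -2.5): at t=0.482 of its height the radius interpolates to r₁+(r₂−r₁)t = 7.382, giving a regular 24-gon of that circumradius (area = (24/2)·7.382²·sin(360°/24) = 169.26 mm²); the cube does not reach this height (z outside [7, 16.5]); Taking the first minus the rest: starting from the r=10.5 sphere (295.18 mm²), the 14×7 cube at (1.5, 3.5) partially overlaps it — only the 31.39 mm² overlap (of its 98.00 mm²) is removed, clipping the outline; the cone at (0, -2.5) partially overlaps it — only the 166.76 mm² overlap (of its 169.26 mm²) is removed, clipping the outline — area = 97.03 mm²; the 26.5×6.5 cube at (4.5, -1) contributes its full rectangle (area 172.25 mm²); Subtracting the remaining from the first: starting from that combined region (97.03 mm²), the 26.5×6.5 cube at (4.5, -1) partially overlaps it — only the 15.30 mm² overlap (of its 172.25 mm²) is removed, clipping the outline — area = 81.73 mm²; (rotated 75° about Z; rotation is an isometry so areas/perimeters/island counts are preserved). So its area = 81.73 mm². Layer 9 (z = 1.08): the r=10.5 sphere slices to a regular 24-gon of circumradius 4.638 (√(r²−h²) with h=9.42 from center) (area = (24/2)·4.638²·sin(360°/24) = 66.82 mm²); the cube at (1.5, 3.5) is absent (z outside [5.5, 19]); the cone at (0, -2.5) is not intersected at this z (z outside [2.5, 11]); the cube does not reach this height (z outside [7, 16.5]); After the difference (first − rest): none of the subtracted shapes is present at this height, so the r=10.5 sphere is unchanged — area = 66.82 mm²; the cube at (4.5, -1) is absent (z outside [2, 18]); After the difference (first − rest): none of the subtracted shapes is present at this height, so the result so far is unchanged — area = 66.82 mm²; (whole slice rotated 75° about Z — lengths, areas and connectivity unchanged). So its area = 66.82 mm². Layer 55 is larger (81.73 vs 66.82 mm²).

layer 55 (z = 6.6 mm)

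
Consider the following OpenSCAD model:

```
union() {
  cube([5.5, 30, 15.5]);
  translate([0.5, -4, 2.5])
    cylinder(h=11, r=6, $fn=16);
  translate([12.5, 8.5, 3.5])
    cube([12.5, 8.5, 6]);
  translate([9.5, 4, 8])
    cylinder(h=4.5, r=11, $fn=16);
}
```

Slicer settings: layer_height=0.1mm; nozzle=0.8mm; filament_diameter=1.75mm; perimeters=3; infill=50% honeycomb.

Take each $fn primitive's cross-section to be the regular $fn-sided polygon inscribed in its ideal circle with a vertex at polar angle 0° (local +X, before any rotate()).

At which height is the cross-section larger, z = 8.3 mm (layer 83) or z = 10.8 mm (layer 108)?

layer 83 (z = 8.3 mm)

Layer 83 (z = 8.3): the 5.5×30 cube contributes its full rectangle (area 165.00 mm²); the r=6 cylinder at (0.5, -4) contributes a regular 16-gon of circumradius 6 (area = (16/2)·6.000²·sin(360°/16) = 110.21 mm²); the cube at (12.5, 8.5) (footprint 12.5×8.5) is included at this height (area 106.25 mm²); the r=11 cylinder at (9.5, 4) contributes a regular 16-gon of circumradius 11 (area = (16/2)·11.000²·sin(360°/16) = 370.44 mm²); Merging all regions: the regions partially overlap — summed areas 751.90 mm² minus the doubly-counted overlap 129.52 mm² gives 622.38 mm² — area = 622.38 mm². So its area = 622.38 mm². Layer 108 (z = 10.8): the 5.5×30 cube contributes its full rectangle (area 165.00 mm²); the cylinder at (0.5, -4): section is a regular 16-gon, circumradius r=6 (area = (16/2)·6.000²·sin(360°/16) = 110.21 mm²); the cube at (12.5, 8.5) is absent (z outside [3.5, 9.5]); the cylinder at (9.5, 4): section is a regular 16-gon, circumradius r=11 (area = (16/2)·11.000²·sin(360°/16) = 370.44 mm²); Combining (union): the regions partially overlap — summed areas 645.65 mm² minus the doubly-counted overlap 102.98 mm² gives 542.67 mm² — area = 542.67 mm². So its area = 542.67 mm². Layer 83 is larger (622.38 vs 542.67 mm²).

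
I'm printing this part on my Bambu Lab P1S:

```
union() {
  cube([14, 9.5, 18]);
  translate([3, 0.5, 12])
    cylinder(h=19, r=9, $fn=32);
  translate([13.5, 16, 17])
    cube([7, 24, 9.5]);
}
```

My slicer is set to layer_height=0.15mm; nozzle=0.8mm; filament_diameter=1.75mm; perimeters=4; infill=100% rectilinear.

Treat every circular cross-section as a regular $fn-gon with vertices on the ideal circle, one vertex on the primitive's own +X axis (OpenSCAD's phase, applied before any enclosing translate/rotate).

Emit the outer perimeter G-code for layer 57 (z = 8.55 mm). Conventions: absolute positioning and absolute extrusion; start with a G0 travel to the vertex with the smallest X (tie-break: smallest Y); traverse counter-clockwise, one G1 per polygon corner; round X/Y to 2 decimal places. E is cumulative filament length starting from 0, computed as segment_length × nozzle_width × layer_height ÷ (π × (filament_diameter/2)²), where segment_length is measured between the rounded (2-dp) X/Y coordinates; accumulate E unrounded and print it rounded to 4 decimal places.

At z = 8.55 mm: the cube is present — its section is the full 14×9.5 rectangle; the cylinder at (3, 0.5) is not intersected at this z (z outside [12, 31]); the cube at (13.5, 16) does not reach this height (z outside [17, 26.5]); Combining (union): only the 14×9.5 cube is present, so the union is just that shape — 1 connected region. The outline is a single polygon with 4 vertices. Extrusion per mm of travel: 0.8 × 0.15 / (π × 0.875²) = 0.049890. Accumulating E over each segment gives final E = 2.3448.

G0 X0.00 Y0.00 Z8.55
G1 X14.00 Y0.00 E0.6985
G1 X14.00 Y9.50 E1.1724
G1 X0.00 Y9.50 E1.8709
G1 X0.00 Y0.00 E2.3448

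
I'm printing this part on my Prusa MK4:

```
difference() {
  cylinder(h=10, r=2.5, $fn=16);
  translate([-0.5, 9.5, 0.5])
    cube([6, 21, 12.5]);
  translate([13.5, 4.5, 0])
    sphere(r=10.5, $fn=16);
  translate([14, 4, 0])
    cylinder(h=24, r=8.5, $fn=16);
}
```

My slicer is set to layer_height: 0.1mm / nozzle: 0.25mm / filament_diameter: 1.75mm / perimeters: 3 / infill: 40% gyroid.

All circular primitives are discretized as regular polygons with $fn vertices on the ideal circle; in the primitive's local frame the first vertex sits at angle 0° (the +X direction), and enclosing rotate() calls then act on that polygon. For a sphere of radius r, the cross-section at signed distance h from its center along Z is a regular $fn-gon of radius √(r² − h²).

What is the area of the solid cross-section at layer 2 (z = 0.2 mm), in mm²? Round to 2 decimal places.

19.13 mm²

At z = 0.2 mm: the cylinder: section is a regular 16-gon, circumradius r=2.5 (area = (16/2)·2.500²·sin(360°/16) = 19.13 mm²); the cube at (-0.5, 9.5) is absent (z outside [0.5, 13]); the r=10.5 sphere at (13.5, 4.5) contributes a regular 16-gon of circumradius √(10.5²−0.2²) = 10.498 (area = (16/2)·10.498²·sin(360°/16) = 337.40 mm²); the cylinder at (14, 4): section is a regular 16-gon, circumradius r=8.5 (area = (16/2)·8.500²·sin(360°/16) = 221.19 mm²); Taking the first minus the rest: starting from the r=2.5 cylinder (19.13 mm²), the r=10.5 sphere at (13.5, 4.5) misses the remaining region (no effect); the r=8.5 cylinder at (14, 4) misses the remaining region (no effect) — area = 19.13 mm². Overall, the cross-section is a single solid region. Net area = 19.13 mm².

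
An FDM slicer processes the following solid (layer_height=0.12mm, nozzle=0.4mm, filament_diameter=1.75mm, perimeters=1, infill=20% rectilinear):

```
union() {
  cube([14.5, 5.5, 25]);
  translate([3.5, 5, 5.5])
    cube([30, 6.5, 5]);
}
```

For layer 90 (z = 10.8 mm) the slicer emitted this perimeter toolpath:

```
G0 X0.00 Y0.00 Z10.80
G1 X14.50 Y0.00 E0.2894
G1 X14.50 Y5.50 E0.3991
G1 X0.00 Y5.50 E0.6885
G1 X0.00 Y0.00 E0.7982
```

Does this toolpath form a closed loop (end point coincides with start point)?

yes

Start point (G0): (0.00, 0.00). End point (last G1): the path returns to the start — closed.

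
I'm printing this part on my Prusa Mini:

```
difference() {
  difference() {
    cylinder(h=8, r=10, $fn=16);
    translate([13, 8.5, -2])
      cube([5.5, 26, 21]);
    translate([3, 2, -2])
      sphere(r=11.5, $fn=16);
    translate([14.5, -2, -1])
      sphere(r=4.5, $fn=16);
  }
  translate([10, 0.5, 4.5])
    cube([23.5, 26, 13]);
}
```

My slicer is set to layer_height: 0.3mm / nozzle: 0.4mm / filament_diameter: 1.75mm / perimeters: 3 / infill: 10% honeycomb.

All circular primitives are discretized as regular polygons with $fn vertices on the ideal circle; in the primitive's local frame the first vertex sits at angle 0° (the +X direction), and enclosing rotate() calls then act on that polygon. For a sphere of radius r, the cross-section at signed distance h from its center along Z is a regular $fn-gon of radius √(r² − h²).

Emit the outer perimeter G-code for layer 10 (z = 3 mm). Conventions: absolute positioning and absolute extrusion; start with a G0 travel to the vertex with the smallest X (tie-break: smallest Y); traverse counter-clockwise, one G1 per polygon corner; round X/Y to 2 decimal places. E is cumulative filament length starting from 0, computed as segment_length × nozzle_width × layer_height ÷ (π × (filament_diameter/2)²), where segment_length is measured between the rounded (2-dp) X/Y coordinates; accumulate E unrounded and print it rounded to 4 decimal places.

G0 X-10.00 Y0.00 Z3.00
G1 X-9.24 Y-3.83 E0.1948
G1 X-7.07 Y-7.07 E0.3894
G1 X-3.83 Y-9.24 E0.5839
G1 X0.00 Y-10.00 E0.7787
G1 X3.83 Y-9.24 E0.9735
G1 X6.06 Y-7.75 E1.1073
G1 X3.00 Y-8.36 E1.2630
G1 X-0.96 Y-7.57 E1.4644
G1 X-4.32 Y-5.32 E1.6662
G1 X-6.57 Y-1.96 E1.8679
G1 X-7.36 Y2.00 E2.0694
G1 X-6.57 Y5.96 E2.2709
G1 X-4.82 Y8.57 E2.4276
G1 X-7.07 Y7.07 E2.5625
G1 X-9.24 Y3.83 E2.7571
G1 X-10.00 Y0.00 E2.9519

At z = 3 mm: the r=10 cylinder contributes a regular 16-gon of circumradius 10; the cube at (13, 8.5) (footprint 5.5×26) is included at this height; the r=11.5 sphere at (3, 2) slices to a regular 16-gon of circumradius 10.356 (√(r²−h²) with h=5 from center); the sphere at (14.5, -2): section is a regular 16-gon, circumradius = √(r²−h²) = √(4.5²−4²) = 2.062; After the difference (first − rest): starting from the r=10 cylinder, the 5.5×26 cube at (13, 8.5) misses the remaining region (no effect); the r=11.5 sphere at (3, 2) partially overlaps it — only the 244.81 mm² overlap (of its 328.34 mm²) is removed, clipping the outline; the r=4.5 sphere at (14.5, -2) misses the remaining region (no effect) — 1 connected region; the cube at (10, 0.5) is absent (z outside [4.5, 17.5]); Taking the first minus the rest: none of the subtracted shapes is present at this height, so the result so far is unchanged — 1 connected region. The outline is a single polygon with 16 vertices. Extrusion per mm of travel: 0.4 × 0.3 / (π × 0.875²) = 0.049890. Accumulating E over each segment gives final E = 2.9519.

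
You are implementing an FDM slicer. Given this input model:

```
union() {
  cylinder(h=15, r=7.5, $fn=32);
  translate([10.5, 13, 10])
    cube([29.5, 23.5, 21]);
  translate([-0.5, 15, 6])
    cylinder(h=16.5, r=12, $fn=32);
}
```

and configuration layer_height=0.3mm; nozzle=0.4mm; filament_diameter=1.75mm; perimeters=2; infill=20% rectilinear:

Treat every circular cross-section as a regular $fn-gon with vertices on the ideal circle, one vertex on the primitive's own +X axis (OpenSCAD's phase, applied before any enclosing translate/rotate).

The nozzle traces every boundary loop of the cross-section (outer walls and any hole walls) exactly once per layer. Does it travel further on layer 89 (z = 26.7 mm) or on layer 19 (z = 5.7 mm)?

layer 89 (z = 26.7 mm)

Layer 89 (z = 26.7): the cylinder is not intersected at this z (z outside [0, 15]); the cube at (10.5, 13) (footprint 29.5×23.5) is included at this height (perimeter 106.00 mm); the cylinder at (-0.5, 15) is absent (z outside [6, 22.5]); Taking the union: only the 29.5×23.5 cube at (10.5, 13) is present, so the union is just that shape — boundary = 106.00 mm. So its perimeter = 106.00 mm. Layer 19 (z = 5.7): the r=7.5 cylinder gives a regular 32-gon of circumradius 7.5 (constant along its height) (perimeter = 2·32·7.500·sin(180°/32) = 47.05 mm); the cube at (10.5, 13) is not intersected at this z (z outside [10, 31]); the cylinder at (-0.5, 15) is not intersected at this z (z outside [6, 22.5]); Merging all regions: only the r=7.5 cylinder is present, so the union is just that shape — boundary = 47.05 mm. So its perimeter = 47.05 mm. Layer 89 is larger (106.00 vs 47.05 mm).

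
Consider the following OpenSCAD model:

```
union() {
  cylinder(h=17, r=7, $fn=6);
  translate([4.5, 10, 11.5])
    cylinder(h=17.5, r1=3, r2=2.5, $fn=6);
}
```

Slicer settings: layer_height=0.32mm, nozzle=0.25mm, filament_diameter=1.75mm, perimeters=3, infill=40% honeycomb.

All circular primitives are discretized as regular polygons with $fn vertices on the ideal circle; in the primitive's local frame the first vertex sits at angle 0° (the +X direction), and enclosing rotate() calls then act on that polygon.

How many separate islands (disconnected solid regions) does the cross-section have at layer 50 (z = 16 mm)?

2

At z = 16 mm: the cylinder: section is a regular 6-gon, circumradius r=7; the cone at (4.5, 10) (r1=3→r2=2.5) has section circumradius 2.871 here — a regular 6-gon; Taking the union: the 2 present regions are separate (no shared area or edge), so areas and boundary lengths simply add and each stays a separate island — 2 connected regions. Overall, the cross-section has 2 separate islands. Island count = 2.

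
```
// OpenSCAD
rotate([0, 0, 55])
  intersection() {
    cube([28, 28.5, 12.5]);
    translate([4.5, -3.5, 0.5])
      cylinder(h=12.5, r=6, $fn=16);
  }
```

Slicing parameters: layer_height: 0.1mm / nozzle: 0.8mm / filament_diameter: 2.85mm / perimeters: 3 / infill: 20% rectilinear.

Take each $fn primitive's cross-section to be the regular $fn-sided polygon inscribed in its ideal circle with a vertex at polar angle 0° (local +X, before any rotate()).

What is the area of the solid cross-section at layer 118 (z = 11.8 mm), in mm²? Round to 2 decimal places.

16.18 mm²

At z = 11.8 mm: the 28×28.5 cube contributes its full rectangle (area 798.00 mm²); the cylinder at (4.5, -3.5): section is a regular 16-gon, circumradius r=6 (area = (16/2)·6.000²·sin(360°/16) = 110.21 mm²); Keeping only the common overlap: the r=6 cylinder at (4.5, -3.5) partially overlaps the 28×28.5 cube; clipping to the common part keeps 16.18 mm² — area = 16.18 mm²; (rotated 55° about Z; rotation is an isometry so areas/perimeters/island counts are preserved). Overall, the cross-section is a single solid region. Net area = 16.18 mm².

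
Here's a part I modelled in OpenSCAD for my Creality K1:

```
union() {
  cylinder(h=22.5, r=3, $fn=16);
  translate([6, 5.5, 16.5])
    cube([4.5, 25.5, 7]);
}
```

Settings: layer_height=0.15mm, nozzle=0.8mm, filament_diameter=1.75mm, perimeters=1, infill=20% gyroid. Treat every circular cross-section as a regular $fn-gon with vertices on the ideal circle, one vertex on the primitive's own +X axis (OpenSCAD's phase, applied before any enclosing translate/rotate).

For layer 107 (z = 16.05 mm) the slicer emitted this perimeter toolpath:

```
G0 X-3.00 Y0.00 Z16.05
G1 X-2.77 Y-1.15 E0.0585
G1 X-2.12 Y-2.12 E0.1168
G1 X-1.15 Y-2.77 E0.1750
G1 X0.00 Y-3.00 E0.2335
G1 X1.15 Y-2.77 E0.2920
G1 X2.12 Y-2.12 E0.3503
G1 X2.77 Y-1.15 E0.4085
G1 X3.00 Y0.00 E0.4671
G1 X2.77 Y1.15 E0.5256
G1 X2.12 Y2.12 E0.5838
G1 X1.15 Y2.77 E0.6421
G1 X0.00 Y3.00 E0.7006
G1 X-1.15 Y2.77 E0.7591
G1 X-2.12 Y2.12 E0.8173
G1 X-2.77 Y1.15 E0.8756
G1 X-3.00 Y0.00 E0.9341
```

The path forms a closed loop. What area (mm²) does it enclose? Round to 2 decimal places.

Apply the shoelace formula to the sequence of (X, Y) vertices; enclosed area = 27.54 mm².

27.54 mm²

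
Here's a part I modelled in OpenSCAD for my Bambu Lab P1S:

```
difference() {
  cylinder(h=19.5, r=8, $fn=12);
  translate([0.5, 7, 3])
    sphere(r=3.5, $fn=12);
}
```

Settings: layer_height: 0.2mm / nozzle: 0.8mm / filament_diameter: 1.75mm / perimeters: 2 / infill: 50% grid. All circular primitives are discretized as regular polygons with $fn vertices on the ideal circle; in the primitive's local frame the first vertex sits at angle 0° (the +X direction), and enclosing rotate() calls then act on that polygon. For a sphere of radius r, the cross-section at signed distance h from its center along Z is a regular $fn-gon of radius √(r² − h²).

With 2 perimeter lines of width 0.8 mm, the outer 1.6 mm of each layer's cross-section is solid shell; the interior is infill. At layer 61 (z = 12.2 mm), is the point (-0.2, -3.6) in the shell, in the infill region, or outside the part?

infill

At z = 12.2 mm: the r=8 cylinder gives a regular 12-gon of circumradius 8 (constant along its height); the sphere at (0.5, 7) is absent (|z−center|=9.200 > r=3.5); Taking the first minus the rest: none of the subtracted shapes is present at this height, so the r=8 cylinder is unchanged — 1 connected region. Overall, the cross-section is a single solid region. The nearest boundary edge runs (-4.00, -6.93)→(-0.00, -8.00); distance from the point to it = 4.20 mm. The point is inside the cross-section and 4.20 mm from the nearest boundary — more than the 1.6 mm shell width (2 × 0.8), so it's in the infill interior.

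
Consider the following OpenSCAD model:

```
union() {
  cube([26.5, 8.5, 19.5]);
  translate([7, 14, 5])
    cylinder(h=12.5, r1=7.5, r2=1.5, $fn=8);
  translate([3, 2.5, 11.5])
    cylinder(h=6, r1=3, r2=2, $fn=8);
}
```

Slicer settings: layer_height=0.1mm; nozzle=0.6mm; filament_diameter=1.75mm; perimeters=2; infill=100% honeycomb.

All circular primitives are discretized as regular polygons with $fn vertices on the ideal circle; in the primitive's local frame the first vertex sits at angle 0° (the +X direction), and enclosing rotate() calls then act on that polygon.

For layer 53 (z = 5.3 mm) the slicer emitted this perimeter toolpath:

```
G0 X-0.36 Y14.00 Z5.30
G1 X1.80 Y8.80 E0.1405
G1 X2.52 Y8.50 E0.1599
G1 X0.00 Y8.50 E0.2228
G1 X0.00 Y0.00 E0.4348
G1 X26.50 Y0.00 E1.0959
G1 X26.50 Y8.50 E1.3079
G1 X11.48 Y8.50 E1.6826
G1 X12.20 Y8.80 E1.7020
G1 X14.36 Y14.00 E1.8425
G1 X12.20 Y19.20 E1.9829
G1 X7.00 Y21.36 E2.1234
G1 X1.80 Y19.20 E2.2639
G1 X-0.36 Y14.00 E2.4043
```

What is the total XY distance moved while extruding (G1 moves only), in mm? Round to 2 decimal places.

Sum the Euclidean lengths of each G1 segment: total = 96.38 mm.

96.38 mm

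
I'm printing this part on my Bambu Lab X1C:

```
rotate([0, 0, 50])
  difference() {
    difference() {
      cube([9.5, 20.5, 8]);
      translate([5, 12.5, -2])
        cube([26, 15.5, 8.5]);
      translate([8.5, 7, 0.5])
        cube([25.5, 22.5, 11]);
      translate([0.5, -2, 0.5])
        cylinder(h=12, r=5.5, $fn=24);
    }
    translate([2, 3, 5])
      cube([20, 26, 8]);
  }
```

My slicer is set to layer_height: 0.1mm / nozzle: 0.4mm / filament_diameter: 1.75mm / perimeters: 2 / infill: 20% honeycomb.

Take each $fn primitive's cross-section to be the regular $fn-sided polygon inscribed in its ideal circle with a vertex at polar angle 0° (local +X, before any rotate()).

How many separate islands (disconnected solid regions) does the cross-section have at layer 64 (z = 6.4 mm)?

2

At z = 6.4 mm: the cube (footprint 9.5×20.5) is included at this height; the 26×15.5 cube at (5, 12.5) contributes its full rectangle; the cube at (8.5, 7) (footprint 25.5×22.5) is included at this height; the cylinder at (0.5, -2): section is a regular 24-gon, circumradius r=5.5; Subtracting the remaining from the first: starting from the 9.5×20.5 cube, the 26×15.5 cube at (5, 12.5) partially overlaps it — only the 36.00 mm² overlap (of its 403.00 mm²) is removed, clipping the outline; the 25.5×22.5 cube at (8.5, 7) partially overlaps it — only the 5.50 mm² overlap (of its 573.75 mm²) is removed, clipping the outline; the r=5.5 cylinder at (0.5, -2) partially overlaps it — only the 14.53 mm² overlap (of its 93.95 mm²) is removed, clipping the outline — 1 connected region; the cube at (2, 3) is present — its section is the full 20×26 rectangle; Taking the first minus the rest: starting from the result so far, the 20×26 cube at (2, 3) partially overlaps it — only the 89.65 mm² overlap (of its 520.00 mm²) is removed, clipping the outline — 2 connected regions; (rotated 50° about Z; rotation is an isometry so areas/perimeters/island counts are preserved). Overall, the cross-section has 2 separate islands. Island count = 2.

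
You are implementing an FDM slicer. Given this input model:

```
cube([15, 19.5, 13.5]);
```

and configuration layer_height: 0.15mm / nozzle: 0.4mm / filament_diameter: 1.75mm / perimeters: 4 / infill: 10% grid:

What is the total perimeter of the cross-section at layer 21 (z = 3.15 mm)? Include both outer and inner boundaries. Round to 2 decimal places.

69.00 mm

At z = 3.15 mm: the cube (footprint 15×19.5) is included at this height (perimeter 69.00 mm). Overall, the cross-section is a single solid region. Total boundary length (outer) = 69.00 mm.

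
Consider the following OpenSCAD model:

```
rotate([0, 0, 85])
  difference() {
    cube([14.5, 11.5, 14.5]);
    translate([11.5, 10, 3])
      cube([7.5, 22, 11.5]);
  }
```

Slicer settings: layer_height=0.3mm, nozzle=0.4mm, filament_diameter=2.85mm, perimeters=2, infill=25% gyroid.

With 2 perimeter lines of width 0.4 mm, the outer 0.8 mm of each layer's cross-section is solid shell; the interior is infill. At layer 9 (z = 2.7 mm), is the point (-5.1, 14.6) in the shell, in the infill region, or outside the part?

At z = 2.7 mm: the cube (footprint 14.5×11.5) is included at this height; the cube at (11.5, 10) does not reach this height (z outside [3, 14.5]); Taking the first minus the rest: none of the subtracted shapes is present at this height, so the 14.5×11.5 cube is unchanged — 1 connected region; (whole slice rotated 85° about Z — lengths, areas and connectivity unchanged). Overall, the cross-section is a single solid region. Undo the 85° rotation: the query point maps to (14.100, 6.353) in the un-rotated model frame. The nearest boundary edge runs (14.50, 0.00)→(14.50, 11.50); distance from the point to it = 0.40 mm. The point is inside the cross-section, 0.40 mm from the nearest boundary — within the 0.8 mm shell band (2 × 0.4).

shell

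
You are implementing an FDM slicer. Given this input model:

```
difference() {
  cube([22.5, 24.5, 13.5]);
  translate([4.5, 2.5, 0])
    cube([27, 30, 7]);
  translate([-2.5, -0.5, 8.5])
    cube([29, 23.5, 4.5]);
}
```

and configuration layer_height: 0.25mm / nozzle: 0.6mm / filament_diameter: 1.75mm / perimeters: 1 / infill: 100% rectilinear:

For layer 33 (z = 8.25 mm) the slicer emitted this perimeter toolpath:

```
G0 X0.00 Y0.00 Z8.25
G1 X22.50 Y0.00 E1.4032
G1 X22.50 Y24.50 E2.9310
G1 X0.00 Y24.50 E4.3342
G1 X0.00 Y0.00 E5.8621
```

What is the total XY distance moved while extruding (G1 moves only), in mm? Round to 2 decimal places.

Sum the Euclidean lengths of each G1 segment: total = 94.00 mm.

94.00 mm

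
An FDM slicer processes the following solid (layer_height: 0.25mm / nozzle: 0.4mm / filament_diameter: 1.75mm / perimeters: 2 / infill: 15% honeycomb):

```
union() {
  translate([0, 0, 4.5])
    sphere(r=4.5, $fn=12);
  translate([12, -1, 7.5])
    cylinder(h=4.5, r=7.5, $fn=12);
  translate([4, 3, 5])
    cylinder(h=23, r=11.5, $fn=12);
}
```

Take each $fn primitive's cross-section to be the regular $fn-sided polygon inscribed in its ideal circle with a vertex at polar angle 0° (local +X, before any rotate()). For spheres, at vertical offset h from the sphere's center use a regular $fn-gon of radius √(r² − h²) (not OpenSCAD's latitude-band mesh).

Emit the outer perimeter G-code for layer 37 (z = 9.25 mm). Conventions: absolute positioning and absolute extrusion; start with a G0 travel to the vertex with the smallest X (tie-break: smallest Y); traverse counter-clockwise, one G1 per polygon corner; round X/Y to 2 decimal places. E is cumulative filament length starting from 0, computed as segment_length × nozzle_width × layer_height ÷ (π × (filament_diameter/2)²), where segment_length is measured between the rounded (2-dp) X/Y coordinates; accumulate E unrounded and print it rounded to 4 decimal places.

At z = 9.25 mm: the sphere is absent (|z−center|=4.750 > r=4.5); the cylinder at (12, -1): section is a regular 12-gon, circumradius r=7.5; the r=11.5 cylinder at (4, 3) gives a regular 12-gon of circumradius 11.5 (constant along its height); Combining (union): the regions partially overlap (shared area 105.52 mm²), so overlapping operands fuse into one piece — 1 connected region. The outline is a single polygon with 18 vertices. Extrusion per mm of travel: 0.4 × 0.25 / (π × 0.875²) = 0.041575. Accumulating E over each segment gives final E = 3.3047.

G0 X-7.50 Y3.00 Z9.25
G1 X-5.96 Y-2.75 E0.2475
G1 X-1.75 Y-6.96 E0.4950
G1 X4.00 Y-8.50 E0.7425
G1 X8.14 Y-7.39 E0.9207
G1 X8.25 Y-7.50 E0.9272
G1 X12.00 Y-8.50 E1.0885
G1 X15.75 Y-7.50 E1.2499
G1 X18.50 Y-4.75 E1.4116
G1 X19.50 Y-1.00 E1.5729
G1 X18.50 Y2.75 E1.7343
G1 X15.75 Y5.50 E1.8960
G1 X14.76 Y5.76 E1.9385
G1 X13.96 Y8.75 E2.0672
G1 X9.75 Y12.96 E2.3147
G1 X4.00 Y14.50 E2.5622
G1 X-1.75 Y12.96 E2.8097
G1 X-5.96 Y8.75 E3.0572
G1 X-7.50 Y3.00 E3.3047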